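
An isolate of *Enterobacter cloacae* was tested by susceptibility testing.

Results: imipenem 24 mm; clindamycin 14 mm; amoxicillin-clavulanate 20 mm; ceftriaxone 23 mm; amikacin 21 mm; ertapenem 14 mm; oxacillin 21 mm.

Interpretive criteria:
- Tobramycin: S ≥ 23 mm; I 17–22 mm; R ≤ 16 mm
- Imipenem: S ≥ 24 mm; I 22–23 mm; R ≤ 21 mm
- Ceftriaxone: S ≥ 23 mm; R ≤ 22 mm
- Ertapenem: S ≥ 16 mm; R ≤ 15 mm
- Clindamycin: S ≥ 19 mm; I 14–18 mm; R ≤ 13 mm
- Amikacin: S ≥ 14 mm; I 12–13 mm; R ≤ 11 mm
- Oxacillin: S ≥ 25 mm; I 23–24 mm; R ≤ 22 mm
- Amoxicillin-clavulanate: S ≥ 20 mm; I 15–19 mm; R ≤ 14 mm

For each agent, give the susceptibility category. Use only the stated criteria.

S, I, S, S, S, R, R

Imipenem: 24 mm is ≥ 24 mm — Susceptible
Clindamycin 14 mm: in 14–18 mm ⇒ intermediate
Amoxicillin-clavulanate (20 mm) ≥ 20 mm → susceptible
Ceftriaxone: 23 mm is ≥ 23 mm — susceptible
Amikacin 21 mm: ≥ 14 mm — susceptible
Ertapenem (14 mm) ≤ 15 mm — R
Oxacillin: 21 mm is ≤ 22 mm → R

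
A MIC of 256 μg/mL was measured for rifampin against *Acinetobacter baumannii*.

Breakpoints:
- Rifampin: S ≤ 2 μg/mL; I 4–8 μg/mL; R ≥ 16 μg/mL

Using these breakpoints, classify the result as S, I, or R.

R

Rifampin 256 μg/mL: ≥ 16 μg/mL — R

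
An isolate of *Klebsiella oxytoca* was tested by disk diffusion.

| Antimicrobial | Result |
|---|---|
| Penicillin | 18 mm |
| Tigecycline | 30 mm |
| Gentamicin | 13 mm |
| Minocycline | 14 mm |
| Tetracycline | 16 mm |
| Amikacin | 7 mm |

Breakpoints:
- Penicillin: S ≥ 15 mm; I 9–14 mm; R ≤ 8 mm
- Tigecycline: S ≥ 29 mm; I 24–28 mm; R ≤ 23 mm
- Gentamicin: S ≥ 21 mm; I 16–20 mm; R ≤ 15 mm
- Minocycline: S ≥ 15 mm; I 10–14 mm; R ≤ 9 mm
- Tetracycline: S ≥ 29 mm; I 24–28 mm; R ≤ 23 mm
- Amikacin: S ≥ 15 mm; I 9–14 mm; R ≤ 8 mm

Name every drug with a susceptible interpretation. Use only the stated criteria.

Penicillin: 18 mm is ≥ 15 mm ⇒ Susceptible
Tigecycline: 30 mm is ≥ 29 mm — S
Gentamicin: 13 mm is ≤ 15 mm ⇒ R
Minocycline: 14 mm is in 10–14 mm ⇒ I
Tetracycline: 16 mm is ≤ 23 mm → resistant
Amikacin: 7 mm is ≤ 8 mm — R

penicillin, tigecycline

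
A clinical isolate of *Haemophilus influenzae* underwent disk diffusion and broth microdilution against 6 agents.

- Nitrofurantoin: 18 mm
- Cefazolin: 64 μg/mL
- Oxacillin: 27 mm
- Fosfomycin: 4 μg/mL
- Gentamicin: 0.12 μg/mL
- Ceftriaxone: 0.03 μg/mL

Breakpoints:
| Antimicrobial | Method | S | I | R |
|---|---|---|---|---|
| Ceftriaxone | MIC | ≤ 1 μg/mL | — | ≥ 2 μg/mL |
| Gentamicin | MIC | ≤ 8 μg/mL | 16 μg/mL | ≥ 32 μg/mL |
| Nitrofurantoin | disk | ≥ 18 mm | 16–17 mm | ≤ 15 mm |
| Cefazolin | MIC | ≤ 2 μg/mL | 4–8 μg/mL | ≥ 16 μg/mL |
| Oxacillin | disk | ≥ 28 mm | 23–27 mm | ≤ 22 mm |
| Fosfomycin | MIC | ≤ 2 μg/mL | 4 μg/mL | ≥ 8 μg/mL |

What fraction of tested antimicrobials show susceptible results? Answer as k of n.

Nitrofurantoin (18 mm) ≥ 18 mm — Susceptible
Cefazolin 64 μg/mL: ≥ 16 μg/mL → resistant
Oxacillin (27 mm) in 23–27 mm — intermediate
Fosfomycin: 4 μg/mL is = 4 μg/mL ⇒ intermediate
Gentamicin: 0.12 μg/mL is ≤ 8 μg/mL → susceptible
Ceftriaxone (0.03 μg/mL) ≤ 1 μg/mL — Susceptible
Susceptible: 3/6

3 of 6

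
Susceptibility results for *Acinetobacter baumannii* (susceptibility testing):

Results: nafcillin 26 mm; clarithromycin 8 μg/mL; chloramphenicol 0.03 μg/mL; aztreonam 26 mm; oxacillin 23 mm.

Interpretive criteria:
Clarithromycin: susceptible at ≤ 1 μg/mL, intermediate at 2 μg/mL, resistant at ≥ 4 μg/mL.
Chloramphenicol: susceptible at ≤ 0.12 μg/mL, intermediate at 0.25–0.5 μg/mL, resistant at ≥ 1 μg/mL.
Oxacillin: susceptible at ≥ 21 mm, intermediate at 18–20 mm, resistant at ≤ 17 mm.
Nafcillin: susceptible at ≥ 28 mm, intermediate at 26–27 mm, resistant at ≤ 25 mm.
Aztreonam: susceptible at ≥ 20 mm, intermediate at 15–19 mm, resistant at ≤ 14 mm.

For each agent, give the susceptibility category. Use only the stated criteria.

Nafcillin 26 mm: in 26–27 mm ⇒ Intermediate
Clarithromycin 8 μg/mL: ≥ 4 μg/mL ⇒ R
Chloramphenicol 0.03 μg/mL: ≤ 0.12 μg/mL — S
Aztreonam 26 mm: ≥ 20 mm → susceptible
Oxacillin 23 mm: ≥ 21 mm → S

I, R, S, S, S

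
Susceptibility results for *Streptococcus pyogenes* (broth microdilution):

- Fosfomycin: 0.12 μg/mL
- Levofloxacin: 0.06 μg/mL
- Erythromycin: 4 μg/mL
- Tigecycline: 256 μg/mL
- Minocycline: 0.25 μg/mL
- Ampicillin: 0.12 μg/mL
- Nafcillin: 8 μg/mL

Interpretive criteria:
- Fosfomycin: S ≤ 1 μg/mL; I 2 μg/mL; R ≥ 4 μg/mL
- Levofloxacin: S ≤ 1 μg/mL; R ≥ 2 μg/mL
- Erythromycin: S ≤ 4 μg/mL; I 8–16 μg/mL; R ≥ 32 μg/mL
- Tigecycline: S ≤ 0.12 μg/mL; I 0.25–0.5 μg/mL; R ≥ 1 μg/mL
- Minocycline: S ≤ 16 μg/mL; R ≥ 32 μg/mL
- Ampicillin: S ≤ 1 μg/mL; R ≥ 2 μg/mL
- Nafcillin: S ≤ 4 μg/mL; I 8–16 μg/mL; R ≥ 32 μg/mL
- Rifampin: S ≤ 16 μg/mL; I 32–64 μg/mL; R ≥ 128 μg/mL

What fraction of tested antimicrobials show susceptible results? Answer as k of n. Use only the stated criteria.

5 of 7

Fosfomycin: 0.12 μg/mL is ≤ 1 μg/mL ⇒ S
Levofloxacin 0.06 μg/mL: ≤ 1 μg/mL — S
Erythromycin 4 μg/mL: ≤ 4 μg/mL → Susceptible
Tigecycline (256 μg/mL) ≥ 1 μg/mL → resistant
Minocycline 0.25 μg/mL: ≤ 16 μg/mL — S
Ampicillin (0.12 μg/mL) ≤ 1 μg/mL → susceptible
Nafcillin 8 μg/mL: in 8–16 μg/mL → Intermediate
Susceptible: 5/7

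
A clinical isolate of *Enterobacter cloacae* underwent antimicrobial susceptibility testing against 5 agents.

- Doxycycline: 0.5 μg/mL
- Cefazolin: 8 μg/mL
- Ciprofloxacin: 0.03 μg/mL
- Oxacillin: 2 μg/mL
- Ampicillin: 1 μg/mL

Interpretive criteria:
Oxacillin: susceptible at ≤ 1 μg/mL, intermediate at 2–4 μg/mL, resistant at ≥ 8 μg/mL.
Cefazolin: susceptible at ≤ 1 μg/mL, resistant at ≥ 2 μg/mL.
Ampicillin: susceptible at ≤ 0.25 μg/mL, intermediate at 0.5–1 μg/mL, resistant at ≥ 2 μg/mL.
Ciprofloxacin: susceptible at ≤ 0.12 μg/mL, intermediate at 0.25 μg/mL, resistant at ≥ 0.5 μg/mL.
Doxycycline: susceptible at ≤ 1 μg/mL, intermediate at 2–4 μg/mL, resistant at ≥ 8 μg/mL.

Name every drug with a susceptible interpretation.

doxycycline, ciprofloxacin

Doxycycline: 0.5 μg/mL is ≤ 1 μg/mL → S
Cefazolin: 8 μg/mL is ≥ 2 μg/mL → resistant
Ciprofloxacin: 0.03 μg/mL is ≤ 0.12 μg/mL — Susceptible
Oxacillin: 2 μg/mL is in 2–4 μg/mL → Intermediate
Ampicillin (1 μg/mL) in 0.5–1 μg/mL → Intermediate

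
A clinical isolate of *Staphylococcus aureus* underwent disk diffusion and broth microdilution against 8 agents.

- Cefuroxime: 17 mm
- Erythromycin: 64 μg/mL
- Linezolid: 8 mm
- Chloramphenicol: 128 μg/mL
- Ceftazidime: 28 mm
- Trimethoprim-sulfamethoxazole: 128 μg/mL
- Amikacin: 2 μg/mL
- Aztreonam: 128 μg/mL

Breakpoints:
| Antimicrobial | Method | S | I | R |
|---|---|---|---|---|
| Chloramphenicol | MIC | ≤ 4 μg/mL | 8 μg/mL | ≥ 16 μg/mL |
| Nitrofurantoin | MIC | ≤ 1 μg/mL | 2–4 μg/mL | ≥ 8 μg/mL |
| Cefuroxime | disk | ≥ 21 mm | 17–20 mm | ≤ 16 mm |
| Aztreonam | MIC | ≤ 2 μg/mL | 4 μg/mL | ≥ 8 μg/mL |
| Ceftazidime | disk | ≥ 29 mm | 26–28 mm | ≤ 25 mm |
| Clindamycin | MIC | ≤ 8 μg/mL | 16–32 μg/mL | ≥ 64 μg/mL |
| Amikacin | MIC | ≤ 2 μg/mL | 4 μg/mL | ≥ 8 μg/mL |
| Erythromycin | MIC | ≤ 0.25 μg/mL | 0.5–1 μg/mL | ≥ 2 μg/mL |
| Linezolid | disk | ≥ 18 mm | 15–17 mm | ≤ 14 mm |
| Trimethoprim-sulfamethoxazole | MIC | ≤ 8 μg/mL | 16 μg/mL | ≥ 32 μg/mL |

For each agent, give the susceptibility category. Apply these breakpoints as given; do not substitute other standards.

Cefuroxime: 17 mm is in 17–20 mm ⇒ intermediate
Erythromycin 64 μg/mL: ≥ 2 μg/mL → resistant
Linezolid: 8 mm is ≤ 14 mm → Resistant
Chloramphenicol (128 μg/mL) ≥ 16 μg/mL → resistant
Ceftazidime (28 mm) in 26–28 mm → I
Trimethoprim-sulfamethoxazole (128 μg/mL) ≥ 32 μg/mL → Resistant
Amikacin (2 μg/mL) ≤ 2 μg/mL ⇒ S
Aztreonam 128 μg/mL: ≥ 8 μg/mL → Resistant

I, R, R, R, I, R, S, R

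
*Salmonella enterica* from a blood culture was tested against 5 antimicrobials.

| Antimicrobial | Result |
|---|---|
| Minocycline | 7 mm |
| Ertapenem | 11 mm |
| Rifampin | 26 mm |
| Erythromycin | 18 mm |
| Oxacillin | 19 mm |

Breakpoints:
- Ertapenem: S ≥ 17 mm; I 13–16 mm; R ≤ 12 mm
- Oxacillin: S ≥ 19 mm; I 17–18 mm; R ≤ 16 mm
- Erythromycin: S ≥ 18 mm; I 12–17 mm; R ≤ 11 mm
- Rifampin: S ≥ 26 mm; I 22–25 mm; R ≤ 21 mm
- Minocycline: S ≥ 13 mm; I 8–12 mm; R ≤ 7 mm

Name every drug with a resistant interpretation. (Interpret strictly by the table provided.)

minocycline, ertapenem

Minocycline 7 mm: ≤ 7 mm → Resistant
Ertapenem 11 mm: ≤ 12 mm → resistant
Rifampin 26 mm: ≥ 26 mm — Susceptible
Erythromycin (18 mm) ≥ 18 mm — Susceptible
Oxacillin 19 mm: ≥ 19 mm — Susceptible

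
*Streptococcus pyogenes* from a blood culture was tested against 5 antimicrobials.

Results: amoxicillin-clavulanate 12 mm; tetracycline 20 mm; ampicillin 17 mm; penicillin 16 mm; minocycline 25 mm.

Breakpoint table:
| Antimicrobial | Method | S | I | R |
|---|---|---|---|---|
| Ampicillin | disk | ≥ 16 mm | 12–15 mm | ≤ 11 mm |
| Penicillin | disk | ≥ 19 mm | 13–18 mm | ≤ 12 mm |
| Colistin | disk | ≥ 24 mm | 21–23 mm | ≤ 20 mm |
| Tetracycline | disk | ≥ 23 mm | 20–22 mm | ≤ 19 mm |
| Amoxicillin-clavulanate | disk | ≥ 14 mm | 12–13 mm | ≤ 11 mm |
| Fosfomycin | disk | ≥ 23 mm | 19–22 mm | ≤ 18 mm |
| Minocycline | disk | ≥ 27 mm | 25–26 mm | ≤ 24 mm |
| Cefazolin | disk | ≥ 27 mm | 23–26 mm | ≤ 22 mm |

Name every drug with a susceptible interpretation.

Amoxicillin-clavulanate 12 mm: in 12–13 mm → Intermediate
Tetracycline (20 mm) in 20–22 mm → I
Ampicillin (17 mm) ≥ 16 mm — S
Penicillin: 16 mm is in 13–18 mm — I
Minocycline (25 mm) in 25–26 mm ⇒ Intermediate

ampicillin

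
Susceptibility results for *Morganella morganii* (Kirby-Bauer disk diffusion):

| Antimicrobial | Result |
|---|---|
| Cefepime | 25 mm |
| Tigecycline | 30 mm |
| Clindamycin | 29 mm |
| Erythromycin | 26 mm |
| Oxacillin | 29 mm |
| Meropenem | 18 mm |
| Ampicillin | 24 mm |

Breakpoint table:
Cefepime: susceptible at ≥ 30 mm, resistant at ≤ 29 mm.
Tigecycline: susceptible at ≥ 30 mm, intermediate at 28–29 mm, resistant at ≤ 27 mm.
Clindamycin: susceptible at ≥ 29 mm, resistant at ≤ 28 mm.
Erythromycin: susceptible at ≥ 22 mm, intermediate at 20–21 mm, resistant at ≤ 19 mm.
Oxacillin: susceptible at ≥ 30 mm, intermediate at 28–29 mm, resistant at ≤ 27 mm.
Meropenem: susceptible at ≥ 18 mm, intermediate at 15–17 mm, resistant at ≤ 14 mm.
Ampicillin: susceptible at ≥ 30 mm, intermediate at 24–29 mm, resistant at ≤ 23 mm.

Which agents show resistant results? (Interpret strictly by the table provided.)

Cefepime (25 mm) ≤ 29 mm ⇒ R
Tigecycline 30 mm: ≥ 30 mm — S
Clindamycin (29 mm) ≥ 29 mm — Susceptible
Erythromycin: 26 mm is ≥ 22 mm ⇒ Susceptible
Oxacillin 29 mm: in 28–29 mm — intermediate
Meropenem: 18 mm is ≥ 18 mm ⇒ S
Ampicillin: 24 mm is in 24–29 mm ⇒ Intermediate

cefepime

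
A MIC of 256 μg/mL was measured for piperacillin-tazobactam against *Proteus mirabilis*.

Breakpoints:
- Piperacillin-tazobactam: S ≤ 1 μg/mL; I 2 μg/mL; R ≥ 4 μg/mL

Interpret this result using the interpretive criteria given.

Piperacillin-tazobactam 256 μg/mL: ≥ 4 μg/mL → resistant

Resistant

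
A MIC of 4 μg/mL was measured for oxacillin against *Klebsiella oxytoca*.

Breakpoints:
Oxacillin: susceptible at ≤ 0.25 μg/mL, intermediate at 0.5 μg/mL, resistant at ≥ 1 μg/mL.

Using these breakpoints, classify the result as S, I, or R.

Resistant

Oxacillin (4 μg/mL) ≥ 1 μg/mL → R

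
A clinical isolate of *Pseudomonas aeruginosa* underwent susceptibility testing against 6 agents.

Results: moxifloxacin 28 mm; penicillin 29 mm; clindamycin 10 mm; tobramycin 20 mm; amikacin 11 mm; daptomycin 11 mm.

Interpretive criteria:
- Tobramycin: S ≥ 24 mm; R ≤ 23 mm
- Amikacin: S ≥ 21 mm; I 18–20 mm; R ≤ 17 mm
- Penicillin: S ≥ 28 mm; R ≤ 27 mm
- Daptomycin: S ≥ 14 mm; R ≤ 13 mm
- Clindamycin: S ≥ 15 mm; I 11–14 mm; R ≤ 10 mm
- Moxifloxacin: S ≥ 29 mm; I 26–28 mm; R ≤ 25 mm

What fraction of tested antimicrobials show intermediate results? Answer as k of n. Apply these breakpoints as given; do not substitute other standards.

1 of 6

Moxifloxacin (28 mm) in 26–28 mm ⇒ I
Penicillin 29 mm: ≥ 28 mm → S
Clindamycin 10 mm: ≤ 10 mm ⇒ Resistant
Tobramycin: 20 mm is ≤ 23 mm → Resistant
Amikacin (11 mm) ≤ 17 mm — resistant
Daptomycin 11 mm: ≤ 13 mm — R
Intermediate: 1/6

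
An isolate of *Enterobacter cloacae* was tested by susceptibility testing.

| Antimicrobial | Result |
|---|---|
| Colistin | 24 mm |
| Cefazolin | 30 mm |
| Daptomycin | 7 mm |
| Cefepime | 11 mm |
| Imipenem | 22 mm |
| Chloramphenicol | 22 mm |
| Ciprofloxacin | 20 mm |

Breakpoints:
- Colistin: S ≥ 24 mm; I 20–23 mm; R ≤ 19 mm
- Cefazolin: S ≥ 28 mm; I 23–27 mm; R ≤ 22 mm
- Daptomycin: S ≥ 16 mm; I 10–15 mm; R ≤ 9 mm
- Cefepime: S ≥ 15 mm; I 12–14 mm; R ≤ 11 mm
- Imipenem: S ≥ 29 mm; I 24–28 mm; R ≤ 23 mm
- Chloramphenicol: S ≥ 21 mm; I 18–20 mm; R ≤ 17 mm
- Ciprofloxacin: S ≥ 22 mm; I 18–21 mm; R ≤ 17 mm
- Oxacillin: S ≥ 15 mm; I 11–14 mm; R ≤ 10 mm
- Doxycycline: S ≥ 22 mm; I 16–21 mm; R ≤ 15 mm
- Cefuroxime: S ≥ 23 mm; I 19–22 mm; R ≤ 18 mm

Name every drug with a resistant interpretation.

Colistin: 24 mm is ≥ 24 mm → Susceptible
Cefazolin (30 mm) ≥ 28 mm — S
Daptomycin 7 mm: ≤ 9 mm ⇒ Resistant
Cefepime (11 mm) ≤ 11 mm — resistant
Imipenem 22 mm: ≤ 23 mm ⇒ R
Chloramphenicol: 22 mm is ≥ 21 mm — S
Ciprofloxacin: 20 mm is in 18–21 mm — I

daptomycin, cefepime, imipenem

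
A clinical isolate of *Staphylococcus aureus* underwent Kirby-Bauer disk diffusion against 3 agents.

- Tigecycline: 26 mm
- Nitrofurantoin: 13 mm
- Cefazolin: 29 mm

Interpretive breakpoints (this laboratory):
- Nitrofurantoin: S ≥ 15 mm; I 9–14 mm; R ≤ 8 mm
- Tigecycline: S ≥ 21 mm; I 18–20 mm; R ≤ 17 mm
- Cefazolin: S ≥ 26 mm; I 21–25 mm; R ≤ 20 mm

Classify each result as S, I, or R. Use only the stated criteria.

Tigecycline: 26 mm is ≥ 21 mm → susceptible
Nitrofurantoin (13 mm) in 9–14 mm → Intermediate
Cefazolin 29 mm: ≥ 26 mm — susceptible

S, I, S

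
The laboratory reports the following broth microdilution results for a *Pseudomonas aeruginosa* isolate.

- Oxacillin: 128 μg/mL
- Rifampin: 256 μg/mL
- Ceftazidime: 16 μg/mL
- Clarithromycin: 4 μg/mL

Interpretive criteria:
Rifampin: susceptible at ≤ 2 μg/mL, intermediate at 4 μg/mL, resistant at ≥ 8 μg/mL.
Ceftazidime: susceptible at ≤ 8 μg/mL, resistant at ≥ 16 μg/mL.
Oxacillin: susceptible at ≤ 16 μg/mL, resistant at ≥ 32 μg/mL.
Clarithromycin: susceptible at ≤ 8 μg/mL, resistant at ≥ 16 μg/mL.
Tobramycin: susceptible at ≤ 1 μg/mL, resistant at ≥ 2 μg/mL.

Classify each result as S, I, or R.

Oxacillin: 128 μg/mL is ≥ 32 μg/mL → resistant
Rifampin 256 μg/mL: ≥ 8 μg/mL ⇒ R
Ceftazidime (16 μg/mL) ≥ 16 μg/mL → Resistant
Clarithromycin (4 μg/mL) ≤ 8 μg/mL ⇒ Susceptible

R, R, R, S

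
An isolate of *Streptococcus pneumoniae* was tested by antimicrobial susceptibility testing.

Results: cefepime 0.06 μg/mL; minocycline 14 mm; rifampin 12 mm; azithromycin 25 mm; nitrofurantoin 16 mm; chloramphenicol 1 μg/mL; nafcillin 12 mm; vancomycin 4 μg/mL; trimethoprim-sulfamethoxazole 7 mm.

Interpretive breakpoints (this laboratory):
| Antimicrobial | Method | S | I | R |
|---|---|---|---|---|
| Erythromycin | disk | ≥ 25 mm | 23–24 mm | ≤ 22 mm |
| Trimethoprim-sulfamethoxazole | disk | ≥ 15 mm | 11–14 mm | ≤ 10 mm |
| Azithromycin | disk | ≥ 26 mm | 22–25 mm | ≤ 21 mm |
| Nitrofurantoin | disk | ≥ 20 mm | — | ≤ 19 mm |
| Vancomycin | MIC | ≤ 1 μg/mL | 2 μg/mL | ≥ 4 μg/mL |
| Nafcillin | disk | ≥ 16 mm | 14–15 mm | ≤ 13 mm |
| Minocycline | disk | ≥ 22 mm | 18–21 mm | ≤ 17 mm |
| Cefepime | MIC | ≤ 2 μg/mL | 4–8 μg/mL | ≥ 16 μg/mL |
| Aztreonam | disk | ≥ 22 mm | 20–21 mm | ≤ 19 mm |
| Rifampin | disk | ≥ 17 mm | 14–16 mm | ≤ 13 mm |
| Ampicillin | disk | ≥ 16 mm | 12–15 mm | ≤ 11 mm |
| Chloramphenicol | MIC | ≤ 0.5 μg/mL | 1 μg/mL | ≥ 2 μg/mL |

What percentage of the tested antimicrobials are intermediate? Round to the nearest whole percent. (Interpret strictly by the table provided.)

22%

Cefepime 0.06 μg/mL: ≤ 2 μg/mL — susceptible
Minocycline (14 mm) ≤ 17 mm — resistant
Rifampin 12 mm: ≤ 13 mm — resistant
Azithromycin: 25 mm is in 22–25 mm ⇒ I
Nitrofurantoin (16 mm) ≤ 19 mm — Resistant
Chloramphenicol 1 μg/mL: = 1 μg/mL ⇒ intermediate
Nafcillin 12 mm: ≤ 13 mm → resistant
Vancomycin: 4 μg/mL is ≥ 4 μg/mL — Resistant
Trimethoprim-sulfamethoxazole: 7 mm is ≤ 10 mm — R
Intermediate: 2/9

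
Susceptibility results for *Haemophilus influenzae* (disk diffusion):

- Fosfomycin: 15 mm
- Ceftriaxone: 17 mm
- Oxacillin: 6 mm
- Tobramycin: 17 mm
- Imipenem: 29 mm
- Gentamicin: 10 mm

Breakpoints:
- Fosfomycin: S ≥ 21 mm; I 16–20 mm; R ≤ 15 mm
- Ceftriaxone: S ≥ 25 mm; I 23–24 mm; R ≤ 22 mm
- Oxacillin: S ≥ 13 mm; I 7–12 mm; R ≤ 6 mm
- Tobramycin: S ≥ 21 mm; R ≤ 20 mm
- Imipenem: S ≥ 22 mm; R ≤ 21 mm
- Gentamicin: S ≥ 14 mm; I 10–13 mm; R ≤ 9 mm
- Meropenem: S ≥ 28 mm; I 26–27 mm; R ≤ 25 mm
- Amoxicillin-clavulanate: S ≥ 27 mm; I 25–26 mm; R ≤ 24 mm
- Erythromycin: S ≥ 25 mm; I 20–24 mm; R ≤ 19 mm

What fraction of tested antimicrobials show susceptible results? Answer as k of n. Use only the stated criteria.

1 of 6

Fosfomycin: 15 mm is ≤ 15 mm — resistant
Ceftriaxone 17 mm: ≤ 22 mm — R
Oxacillin 6 mm: ≤ 6 mm — Resistant
Tobramycin (17 mm) ≤ 20 mm → resistant
Imipenem (29 mm) ≥ 22 mm — Susceptible
Gentamicin (10 mm) in 10–13 mm ⇒ intermediate
Susceptible: 1/6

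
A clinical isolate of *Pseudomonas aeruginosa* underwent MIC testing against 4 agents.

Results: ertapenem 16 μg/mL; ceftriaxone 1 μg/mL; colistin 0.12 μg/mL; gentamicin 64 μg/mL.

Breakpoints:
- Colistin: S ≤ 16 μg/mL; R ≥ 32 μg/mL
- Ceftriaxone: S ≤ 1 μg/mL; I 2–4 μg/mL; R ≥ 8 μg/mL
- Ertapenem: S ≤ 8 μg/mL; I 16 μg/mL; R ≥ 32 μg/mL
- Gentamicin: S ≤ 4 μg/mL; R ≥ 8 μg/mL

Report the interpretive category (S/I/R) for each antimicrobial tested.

Ertapenem 16 μg/mL: = 16 μg/mL — I
Ceftriaxone (1 μg/mL) ≤ 1 μg/mL — susceptible
Colistin: 0.12 μg/mL is ≤ 16 μg/mL → Susceptible
Gentamicin 64 μg/mL: ≥ 8 μg/mL ⇒ R

I, S, S, R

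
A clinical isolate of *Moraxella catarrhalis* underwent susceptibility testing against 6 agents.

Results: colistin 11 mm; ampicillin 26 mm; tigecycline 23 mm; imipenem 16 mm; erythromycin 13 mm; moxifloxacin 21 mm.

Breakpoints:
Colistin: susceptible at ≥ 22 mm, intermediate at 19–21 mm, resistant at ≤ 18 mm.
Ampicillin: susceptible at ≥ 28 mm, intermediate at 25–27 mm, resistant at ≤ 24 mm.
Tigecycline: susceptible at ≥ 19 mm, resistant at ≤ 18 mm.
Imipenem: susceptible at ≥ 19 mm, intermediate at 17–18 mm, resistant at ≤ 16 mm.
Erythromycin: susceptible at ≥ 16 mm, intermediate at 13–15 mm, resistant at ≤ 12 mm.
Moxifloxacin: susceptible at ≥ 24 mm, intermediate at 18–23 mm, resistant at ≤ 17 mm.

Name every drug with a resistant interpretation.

colistin, imipenem

Colistin (11 mm) ≤ 18 mm → R
Ampicillin (26 mm) in 25–27 mm ⇒ intermediate
Tigecycline (23 mm) ≥ 19 mm ⇒ susceptible
Imipenem (16 mm) ≤ 16 mm ⇒ resistant
Erythromycin (13 mm) in 13–15 mm → intermediate
Moxifloxacin: 21 mm is in 18–23 mm ⇒ intermediate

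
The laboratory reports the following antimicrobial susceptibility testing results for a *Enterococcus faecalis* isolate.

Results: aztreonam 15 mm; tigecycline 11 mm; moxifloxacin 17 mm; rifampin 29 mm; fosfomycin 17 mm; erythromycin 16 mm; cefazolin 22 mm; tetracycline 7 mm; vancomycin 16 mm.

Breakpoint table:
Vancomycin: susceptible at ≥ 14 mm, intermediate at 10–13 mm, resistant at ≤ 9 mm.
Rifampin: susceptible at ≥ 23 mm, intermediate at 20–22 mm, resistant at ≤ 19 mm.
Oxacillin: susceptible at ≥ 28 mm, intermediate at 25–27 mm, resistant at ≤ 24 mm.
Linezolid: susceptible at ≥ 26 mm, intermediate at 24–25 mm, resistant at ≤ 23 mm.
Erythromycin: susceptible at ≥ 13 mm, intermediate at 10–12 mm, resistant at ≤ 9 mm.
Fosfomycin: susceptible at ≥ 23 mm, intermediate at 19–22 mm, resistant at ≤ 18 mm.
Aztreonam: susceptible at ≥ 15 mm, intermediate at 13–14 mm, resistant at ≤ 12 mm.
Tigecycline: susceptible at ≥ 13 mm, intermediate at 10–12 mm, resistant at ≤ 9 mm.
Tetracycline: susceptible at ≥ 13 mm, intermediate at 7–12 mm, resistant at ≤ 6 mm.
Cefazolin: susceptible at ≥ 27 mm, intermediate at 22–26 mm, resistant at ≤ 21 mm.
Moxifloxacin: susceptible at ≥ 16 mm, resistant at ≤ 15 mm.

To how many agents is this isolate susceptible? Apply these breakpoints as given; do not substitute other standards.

Aztreonam (15 mm) ≥ 15 mm — susceptible
Tigecycline (11 mm) in 10–12 mm ⇒ intermediate
Moxifloxacin: 17 mm is ≥ 16 mm ⇒ Susceptible
Rifampin (29 mm) ≥ 23 mm ⇒ S
Fosfomycin: 17 mm is ≤ 18 mm → resistant
Erythromycin 16 mm: ≥ 13 mm — S
Cefazolin 22 mm: in 22–26 mm ⇒ Intermediate
Tetracycline: 7 mm is in 7–12 mm — I
Vancomycin 16 mm: ≥ 14 mm → Susceptible
Susceptible: 5

5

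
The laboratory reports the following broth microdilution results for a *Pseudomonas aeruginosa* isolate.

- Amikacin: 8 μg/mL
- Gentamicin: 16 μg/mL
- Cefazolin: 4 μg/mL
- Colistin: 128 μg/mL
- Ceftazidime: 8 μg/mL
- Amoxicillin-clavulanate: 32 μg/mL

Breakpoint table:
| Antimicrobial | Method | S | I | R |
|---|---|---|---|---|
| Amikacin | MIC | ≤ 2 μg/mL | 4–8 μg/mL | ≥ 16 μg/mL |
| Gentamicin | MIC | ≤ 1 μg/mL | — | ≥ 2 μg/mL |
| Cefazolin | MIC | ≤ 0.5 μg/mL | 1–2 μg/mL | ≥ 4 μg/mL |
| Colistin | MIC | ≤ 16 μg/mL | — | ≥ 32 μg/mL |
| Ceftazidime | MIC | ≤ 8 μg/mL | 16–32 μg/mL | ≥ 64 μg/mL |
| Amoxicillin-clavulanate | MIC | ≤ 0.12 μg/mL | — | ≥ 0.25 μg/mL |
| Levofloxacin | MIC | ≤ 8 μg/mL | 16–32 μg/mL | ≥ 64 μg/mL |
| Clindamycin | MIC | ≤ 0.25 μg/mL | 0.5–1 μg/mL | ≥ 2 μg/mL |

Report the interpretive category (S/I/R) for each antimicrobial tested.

I, R, R, R, S, R

Amikacin (8 μg/mL) in 4–8 μg/mL — I
Gentamicin (16 μg/mL) ≥ 2 μg/mL — Resistant
Cefazolin (4 μg/mL) ≥ 4 μg/mL → Resistant
Colistin: 128 μg/mL is ≥ 32 μg/mL → R
Ceftazidime (8 μg/mL) ≤ 8 μg/mL ⇒ S
Amoxicillin-clavulanate (32 μg/mL) ≥ 0.25 μg/mL → R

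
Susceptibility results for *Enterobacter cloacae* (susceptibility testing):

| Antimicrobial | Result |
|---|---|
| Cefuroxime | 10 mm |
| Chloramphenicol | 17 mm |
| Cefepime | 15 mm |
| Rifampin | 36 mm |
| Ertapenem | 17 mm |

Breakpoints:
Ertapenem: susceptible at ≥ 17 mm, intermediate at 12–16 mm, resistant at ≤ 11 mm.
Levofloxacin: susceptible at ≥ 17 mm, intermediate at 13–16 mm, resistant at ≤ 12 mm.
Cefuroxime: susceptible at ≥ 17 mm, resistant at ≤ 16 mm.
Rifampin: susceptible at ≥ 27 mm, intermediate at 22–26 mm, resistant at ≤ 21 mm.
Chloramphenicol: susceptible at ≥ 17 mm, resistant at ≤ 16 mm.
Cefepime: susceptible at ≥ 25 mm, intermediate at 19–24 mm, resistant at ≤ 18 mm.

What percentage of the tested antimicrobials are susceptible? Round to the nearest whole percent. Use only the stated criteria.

60%

Cefuroxime 10 mm: ≤ 16 mm ⇒ R
Chloramphenicol: 17 mm is ≥ 17 mm — S
Cefepime (15 mm) ≤ 18 mm ⇒ Resistant
Rifampin 36 mm: ≥ 27 mm → Susceptible
Ertapenem 17 mm: ≥ 17 mm ⇒ S
Susceptible: 3/5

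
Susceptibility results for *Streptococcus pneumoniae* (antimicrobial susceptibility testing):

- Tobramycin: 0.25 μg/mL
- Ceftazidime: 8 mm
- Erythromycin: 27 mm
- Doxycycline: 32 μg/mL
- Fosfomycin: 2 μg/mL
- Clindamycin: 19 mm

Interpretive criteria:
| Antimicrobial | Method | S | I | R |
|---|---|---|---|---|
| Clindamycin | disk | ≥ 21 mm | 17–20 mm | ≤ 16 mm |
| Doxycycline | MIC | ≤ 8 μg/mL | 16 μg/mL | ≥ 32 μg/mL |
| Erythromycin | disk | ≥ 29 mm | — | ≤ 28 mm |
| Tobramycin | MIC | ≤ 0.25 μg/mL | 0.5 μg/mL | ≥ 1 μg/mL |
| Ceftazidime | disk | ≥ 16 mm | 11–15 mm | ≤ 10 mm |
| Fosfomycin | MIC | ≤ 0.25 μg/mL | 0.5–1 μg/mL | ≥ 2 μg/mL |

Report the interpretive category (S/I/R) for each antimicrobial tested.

S, R, R, R, R, I

Tobramycin: 0.25 μg/mL is ≤ 0.25 μg/mL — S
Ceftazidime: 8 mm is ≤ 10 mm ⇒ resistant
Erythromycin: 27 mm is ≤ 28 mm — resistant
Doxycycline 32 μg/mL: ≥ 32 μg/mL → R
Fosfomycin 2 μg/mL: ≥ 2 μg/mL → R
Clindamycin (19 mm) in 17–20 mm — Intermediate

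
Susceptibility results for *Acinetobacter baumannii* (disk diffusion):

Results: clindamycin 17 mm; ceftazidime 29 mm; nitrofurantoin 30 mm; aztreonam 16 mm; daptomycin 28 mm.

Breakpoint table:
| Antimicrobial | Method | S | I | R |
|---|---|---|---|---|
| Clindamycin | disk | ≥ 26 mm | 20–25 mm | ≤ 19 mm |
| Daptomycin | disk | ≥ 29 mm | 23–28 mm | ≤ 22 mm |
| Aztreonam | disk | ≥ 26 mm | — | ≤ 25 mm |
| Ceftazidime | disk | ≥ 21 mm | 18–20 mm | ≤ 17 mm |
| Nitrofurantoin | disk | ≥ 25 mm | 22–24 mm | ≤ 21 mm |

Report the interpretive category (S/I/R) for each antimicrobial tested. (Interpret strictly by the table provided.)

R, S, S, R, I

Clindamycin (17 mm) ≤ 19 mm → R
Ceftazidime: 29 mm is ≥ 21 mm → susceptible
Nitrofurantoin (30 mm) ≥ 25 mm → susceptible
Aztreonam (16 mm) ≤ 25 mm — resistant
Daptomycin (28 mm) in 23–28 mm ⇒ Intermediate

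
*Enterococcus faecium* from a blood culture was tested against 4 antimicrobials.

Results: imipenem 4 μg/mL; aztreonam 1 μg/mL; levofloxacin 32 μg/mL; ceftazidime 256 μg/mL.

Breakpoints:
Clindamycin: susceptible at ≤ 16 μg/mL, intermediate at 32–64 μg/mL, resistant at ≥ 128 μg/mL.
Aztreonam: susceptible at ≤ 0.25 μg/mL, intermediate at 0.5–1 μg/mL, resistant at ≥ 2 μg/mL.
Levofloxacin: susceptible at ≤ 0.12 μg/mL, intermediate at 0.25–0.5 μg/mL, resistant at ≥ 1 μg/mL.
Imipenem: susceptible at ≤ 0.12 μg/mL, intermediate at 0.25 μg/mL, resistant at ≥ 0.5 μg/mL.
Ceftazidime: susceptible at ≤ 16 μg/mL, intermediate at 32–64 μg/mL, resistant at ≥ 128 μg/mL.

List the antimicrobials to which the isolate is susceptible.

Imipenem: 4 μg/mL is ≥ 0.5 μg/mL → resistant
Aztreonam (1 μg/mL) in 0.5–1 μg/mL → intermediate
Levofloxacin: 32 μg/mL is ≥ 1 μg/mL → R
Ceftazidime: 256 μg/mL is ≥ 128 μg/mL → Resistant

none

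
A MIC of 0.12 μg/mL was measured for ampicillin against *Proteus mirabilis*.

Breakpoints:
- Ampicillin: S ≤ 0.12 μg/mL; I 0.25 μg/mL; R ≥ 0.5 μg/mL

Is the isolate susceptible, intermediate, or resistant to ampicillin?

Susceptible

Ampicillin (0.12 μg/mL) ≤ 0.12 μg/mL — S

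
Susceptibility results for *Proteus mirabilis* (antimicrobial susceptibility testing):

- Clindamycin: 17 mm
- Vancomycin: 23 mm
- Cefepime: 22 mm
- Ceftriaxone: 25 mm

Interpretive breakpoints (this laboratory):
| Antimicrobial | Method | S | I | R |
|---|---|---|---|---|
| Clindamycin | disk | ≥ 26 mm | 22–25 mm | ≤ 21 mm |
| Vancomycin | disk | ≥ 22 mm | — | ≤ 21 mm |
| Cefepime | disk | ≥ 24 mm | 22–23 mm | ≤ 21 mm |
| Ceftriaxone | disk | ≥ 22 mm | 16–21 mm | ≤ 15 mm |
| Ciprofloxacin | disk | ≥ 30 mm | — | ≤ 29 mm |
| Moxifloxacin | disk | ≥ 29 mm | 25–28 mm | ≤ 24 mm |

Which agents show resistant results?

clindamycin

Clindamycin (17 mm) ≤ 21 mm ⇒ R
Vancomycin 23 mm: ≥ 22 mm → susceptible
Cefepime (22 mm) in 22–23 mm → intermediate
Ceftriaxone: 25 mm is ≥ 22 mm → Susceptible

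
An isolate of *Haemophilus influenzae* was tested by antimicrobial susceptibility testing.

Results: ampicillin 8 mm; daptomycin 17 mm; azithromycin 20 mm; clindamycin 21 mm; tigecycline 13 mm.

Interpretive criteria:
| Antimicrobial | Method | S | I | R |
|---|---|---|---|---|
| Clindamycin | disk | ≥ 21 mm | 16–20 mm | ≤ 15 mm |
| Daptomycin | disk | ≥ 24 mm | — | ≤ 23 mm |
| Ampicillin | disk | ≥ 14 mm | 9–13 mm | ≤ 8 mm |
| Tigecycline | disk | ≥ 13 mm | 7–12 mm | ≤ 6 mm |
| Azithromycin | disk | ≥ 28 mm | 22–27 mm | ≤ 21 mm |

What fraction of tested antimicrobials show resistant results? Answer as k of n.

Ampicillin (8 mm) ≤ 8 mm — resistant
Daptomycin 17 mm: ≤ 23 mm ⇒ resistant
Azithromycin (20 mm) ≤ 21 mm → R
Clindamycin 21 mm: ≥ 21 mm — S
Tigecycline 13 mm: ≥ 13 mm ⇒ susceptible
Resistant: 3/5

3 of 5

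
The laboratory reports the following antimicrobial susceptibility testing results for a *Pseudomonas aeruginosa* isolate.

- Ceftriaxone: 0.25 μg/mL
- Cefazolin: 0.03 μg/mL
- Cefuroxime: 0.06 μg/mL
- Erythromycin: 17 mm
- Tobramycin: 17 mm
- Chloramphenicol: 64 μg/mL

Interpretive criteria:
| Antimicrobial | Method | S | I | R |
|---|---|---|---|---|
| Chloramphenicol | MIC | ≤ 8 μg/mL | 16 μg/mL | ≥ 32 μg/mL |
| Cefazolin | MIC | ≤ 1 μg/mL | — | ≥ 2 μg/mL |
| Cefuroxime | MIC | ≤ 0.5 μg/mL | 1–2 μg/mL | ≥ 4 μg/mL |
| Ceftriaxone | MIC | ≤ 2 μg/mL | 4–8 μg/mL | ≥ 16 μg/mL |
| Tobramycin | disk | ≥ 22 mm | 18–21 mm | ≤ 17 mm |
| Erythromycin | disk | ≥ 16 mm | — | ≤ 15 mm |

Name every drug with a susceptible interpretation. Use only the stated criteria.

Ceftriaxone 0.25 μg/mL: ≤ 2 μg/mL ⇒ susceptible
Cefazolin 0.03 μg/mL: ≤ 1 μg/mL — susceptible
Cefuroxime 0.06 μg/mL: ≤ 0.5 μg/mL ⇒ Susceptible
Erythromycin (17 mm) ≥ 16 mm — S
Tobramycin 17 mm: ≤ 17 mm → Resistant
Chloramphenicol 64 μg/mL: ≥ 32 μg/mL — R

ceftriaxone, cefazolin, cefuroxime, erythromycin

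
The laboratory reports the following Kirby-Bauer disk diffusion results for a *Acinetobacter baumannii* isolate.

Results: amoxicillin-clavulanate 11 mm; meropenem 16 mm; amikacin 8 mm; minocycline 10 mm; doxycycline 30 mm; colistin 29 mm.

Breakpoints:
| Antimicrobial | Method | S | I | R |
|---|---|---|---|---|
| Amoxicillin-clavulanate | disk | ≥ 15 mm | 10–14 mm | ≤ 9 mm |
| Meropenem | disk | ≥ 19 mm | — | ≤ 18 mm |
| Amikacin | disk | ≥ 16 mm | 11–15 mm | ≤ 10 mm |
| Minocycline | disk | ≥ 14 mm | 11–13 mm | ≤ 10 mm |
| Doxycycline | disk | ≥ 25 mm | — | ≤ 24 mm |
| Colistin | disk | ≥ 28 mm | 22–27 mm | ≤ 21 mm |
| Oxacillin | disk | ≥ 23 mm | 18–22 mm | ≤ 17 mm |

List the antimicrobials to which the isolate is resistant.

meropenem, amikacin, minocycline

Amoxicillin-clavulanate: 11 mm is in 10–14 mm — I
Meropenem 16 mm: ≤ 18 mm ⇒ R
Amikacin (8 mm) ≤ 10 mm → R
Minocycline: 10 mm is ≤ 10 mm — Resistant
Doxycycline: 30 mm is ≥ 25 mm → susceptible
Colistin (29 mm) ≥ 28 mm → susceptible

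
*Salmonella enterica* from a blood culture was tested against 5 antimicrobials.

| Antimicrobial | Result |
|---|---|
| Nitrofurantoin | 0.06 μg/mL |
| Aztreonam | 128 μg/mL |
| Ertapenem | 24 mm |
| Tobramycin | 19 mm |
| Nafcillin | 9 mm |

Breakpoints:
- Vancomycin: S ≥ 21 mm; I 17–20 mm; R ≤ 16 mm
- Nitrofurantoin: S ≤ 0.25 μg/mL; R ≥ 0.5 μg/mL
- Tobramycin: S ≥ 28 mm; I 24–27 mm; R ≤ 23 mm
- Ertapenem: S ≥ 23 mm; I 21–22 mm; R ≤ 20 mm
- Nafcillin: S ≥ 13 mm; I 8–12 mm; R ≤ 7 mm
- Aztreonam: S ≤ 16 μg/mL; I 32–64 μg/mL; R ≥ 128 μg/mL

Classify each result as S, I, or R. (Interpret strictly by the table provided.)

S, R, S, R, I

Nitrofurantoin: 0.06 μg/mL is ≤ 0.25 μg/mL → Susceptible
Aztreonam: 128 μg/mL is ≥ 128 μg/mL — R
Ertapenem (24 mm) ≥ 23 mm → susceptible
Tobramycin 19 mm: ≤ 23 mm — Resistant
Nafcillin (9 mm) in 8–12 mm ⇒ Intermediate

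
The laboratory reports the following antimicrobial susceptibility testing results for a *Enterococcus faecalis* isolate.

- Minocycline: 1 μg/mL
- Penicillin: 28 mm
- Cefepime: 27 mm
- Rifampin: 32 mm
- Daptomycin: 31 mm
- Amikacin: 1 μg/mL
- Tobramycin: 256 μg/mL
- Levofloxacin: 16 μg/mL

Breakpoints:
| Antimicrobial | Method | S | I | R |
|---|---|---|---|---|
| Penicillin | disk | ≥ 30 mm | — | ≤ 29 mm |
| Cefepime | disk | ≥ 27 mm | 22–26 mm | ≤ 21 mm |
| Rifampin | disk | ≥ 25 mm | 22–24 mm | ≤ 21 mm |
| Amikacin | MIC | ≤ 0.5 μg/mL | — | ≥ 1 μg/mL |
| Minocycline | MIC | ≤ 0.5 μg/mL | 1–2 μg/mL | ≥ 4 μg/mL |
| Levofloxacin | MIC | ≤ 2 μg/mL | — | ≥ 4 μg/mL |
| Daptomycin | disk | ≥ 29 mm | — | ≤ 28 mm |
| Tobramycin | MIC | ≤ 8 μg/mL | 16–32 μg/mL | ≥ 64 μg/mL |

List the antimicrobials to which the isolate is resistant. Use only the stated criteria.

Minocycline 1 μg/mL: in 1–2 μg/mL — I
Penicillin: 28 mm is ≤ 29 mm — Resistant
Cefepime (27 mm) ≥ 27 mm → S
Rifampin: 32 mm is ≥ 25 mm ⇒ susceptible
Daptomycin 31 mm: ≥ 29 mm ⇒ susceptible
Amikacin (1 μg/mL) ≥ 1 μg/mL — resistant
Tobramycin: 256 μg/mL is ≥ 64 μg/mL ⇒ resistant
Levofloxacin (16 μg/mL) ≥ 4 μg/mL — resistant

penicillin, amikacin, tobramycin, levofloxacin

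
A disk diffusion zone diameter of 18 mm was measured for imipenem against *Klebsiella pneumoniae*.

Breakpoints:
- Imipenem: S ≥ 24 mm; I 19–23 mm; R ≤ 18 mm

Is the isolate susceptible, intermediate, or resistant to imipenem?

R

Imipenem 18 mm: ≤ 18 mm → Resistant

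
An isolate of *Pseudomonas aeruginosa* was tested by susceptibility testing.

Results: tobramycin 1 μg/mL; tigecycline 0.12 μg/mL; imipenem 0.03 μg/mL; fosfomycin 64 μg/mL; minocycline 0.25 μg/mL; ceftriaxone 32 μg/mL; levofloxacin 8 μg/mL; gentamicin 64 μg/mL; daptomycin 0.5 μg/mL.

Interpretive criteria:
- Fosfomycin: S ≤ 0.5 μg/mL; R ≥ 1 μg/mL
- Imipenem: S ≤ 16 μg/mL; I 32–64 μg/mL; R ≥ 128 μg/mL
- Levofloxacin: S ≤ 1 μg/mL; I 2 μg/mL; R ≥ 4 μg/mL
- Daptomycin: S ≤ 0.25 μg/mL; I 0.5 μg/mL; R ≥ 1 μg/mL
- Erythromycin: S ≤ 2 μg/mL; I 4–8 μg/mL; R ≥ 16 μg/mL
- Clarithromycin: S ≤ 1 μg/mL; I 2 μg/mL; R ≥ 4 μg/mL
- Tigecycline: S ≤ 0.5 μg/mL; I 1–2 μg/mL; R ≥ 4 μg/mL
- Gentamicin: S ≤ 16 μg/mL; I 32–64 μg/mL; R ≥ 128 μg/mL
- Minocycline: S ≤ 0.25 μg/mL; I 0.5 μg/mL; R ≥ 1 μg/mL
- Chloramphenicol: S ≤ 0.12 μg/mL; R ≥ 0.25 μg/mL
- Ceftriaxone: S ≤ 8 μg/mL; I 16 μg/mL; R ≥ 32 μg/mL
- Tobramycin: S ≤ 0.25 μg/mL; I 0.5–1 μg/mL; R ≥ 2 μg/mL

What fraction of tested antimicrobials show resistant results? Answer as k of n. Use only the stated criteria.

Tobramycin (1 μg/mL) in 0.5–1 μg/mL — intermediate
Tigecycline: 0.12 μg/mL is ≤ 0.5 μg/mL ⇒ Susceptible
Imipenem 0.03 μg/mL: ≤ 16 μg/mL — S
Fosfomycin 64 μg/mL: ≥ 1 μg/mL ⇒ Resistant
Minocycline: 0.25 μg/mL is ≤ 0.25 μg/mL — susceptible
Ceftriaxone (32 μg/mL) ≥ 32 μg/mL — resistant
Levofloxacin 8 μg/mL: ≥ 4 μg/mL → R
Gentamicin: 64 μg/mL is in 32–64 μg/mL ⇒ intermediate
Daptomycin 0.5 μg/mL: = 0.5 μg/mL — Intermediate
Resistant: 3/9

3 of 9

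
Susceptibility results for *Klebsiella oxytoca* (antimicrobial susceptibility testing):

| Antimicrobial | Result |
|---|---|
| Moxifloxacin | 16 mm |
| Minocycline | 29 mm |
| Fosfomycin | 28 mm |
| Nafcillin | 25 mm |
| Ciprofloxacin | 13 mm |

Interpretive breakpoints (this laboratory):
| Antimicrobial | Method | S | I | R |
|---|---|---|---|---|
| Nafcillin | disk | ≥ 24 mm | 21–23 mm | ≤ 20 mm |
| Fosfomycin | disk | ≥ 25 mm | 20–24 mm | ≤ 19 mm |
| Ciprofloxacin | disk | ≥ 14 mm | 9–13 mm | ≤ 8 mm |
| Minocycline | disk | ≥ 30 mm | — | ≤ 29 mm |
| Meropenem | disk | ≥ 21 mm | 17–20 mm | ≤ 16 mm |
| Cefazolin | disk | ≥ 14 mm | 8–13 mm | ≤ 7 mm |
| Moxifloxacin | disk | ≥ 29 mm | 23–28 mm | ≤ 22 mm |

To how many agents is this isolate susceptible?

2

Moxifloxacin (16 mm) ≤ 22 mm ⇒ resistant
Minocycline: 29 mm is ≤ 29 mm → Resistant
Fosfomycin: 28 mm is ≥ 25 mm — S
Nafcillin 25 mm: ≥ 24 mm ⇒ S
Ciprofloxacin (13 mm) in 9–13 mm — Intermediate
Susceptible: 2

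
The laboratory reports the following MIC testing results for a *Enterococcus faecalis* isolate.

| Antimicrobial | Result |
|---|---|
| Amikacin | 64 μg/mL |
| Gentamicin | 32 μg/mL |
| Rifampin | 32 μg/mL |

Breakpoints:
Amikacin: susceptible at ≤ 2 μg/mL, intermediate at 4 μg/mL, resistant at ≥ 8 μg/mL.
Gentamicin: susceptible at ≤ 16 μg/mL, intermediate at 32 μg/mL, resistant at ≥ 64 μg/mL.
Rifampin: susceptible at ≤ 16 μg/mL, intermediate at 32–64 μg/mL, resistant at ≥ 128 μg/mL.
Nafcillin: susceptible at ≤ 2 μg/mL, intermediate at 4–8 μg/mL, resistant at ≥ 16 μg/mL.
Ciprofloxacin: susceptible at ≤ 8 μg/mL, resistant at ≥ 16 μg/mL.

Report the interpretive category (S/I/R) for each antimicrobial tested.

R, I, I

Amikacin (64 μg/mL) ≥ 8 μg/mL → R
Gentamicin 32 μg/mL: = 32 μg/mL — intermediate
Rifampin: 32 μg/mL is in 32–64 μg/mL ⇒ Intermediate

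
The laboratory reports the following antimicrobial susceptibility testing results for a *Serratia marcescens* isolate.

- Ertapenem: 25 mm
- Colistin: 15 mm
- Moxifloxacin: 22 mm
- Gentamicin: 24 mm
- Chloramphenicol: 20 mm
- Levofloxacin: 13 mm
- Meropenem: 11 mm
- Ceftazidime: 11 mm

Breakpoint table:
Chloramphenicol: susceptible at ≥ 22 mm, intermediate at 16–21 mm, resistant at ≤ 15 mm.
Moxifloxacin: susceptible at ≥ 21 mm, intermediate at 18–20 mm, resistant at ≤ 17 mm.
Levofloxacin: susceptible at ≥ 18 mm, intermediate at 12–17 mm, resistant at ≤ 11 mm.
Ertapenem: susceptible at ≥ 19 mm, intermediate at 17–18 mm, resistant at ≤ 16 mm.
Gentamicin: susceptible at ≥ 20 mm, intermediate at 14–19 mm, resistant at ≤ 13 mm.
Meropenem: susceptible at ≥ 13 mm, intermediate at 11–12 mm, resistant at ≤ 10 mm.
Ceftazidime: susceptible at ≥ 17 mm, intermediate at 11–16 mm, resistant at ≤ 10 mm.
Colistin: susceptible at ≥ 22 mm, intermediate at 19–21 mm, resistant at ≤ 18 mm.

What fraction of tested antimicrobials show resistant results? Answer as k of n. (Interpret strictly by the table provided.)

1 of 8

Ertapenem (25 mm) ≥ 19 mm → S
Colistin (15 mm) ≤ 18 mm ⇒ resistant
Moxifloxacin 22 mm: ≥ 21 mm → susceptible
Gentamicin (24 mm) ≥ 20 mm → Susceptible
Chloramphenicol (20 mm) in 16–21 mm ⇒ intermediate
Levofloxacin (13 mm) in 12–17 mm → intermediate
Meropenem (11 mm) in 11–12 mm ⇒ I
Ceftazidime: 11 mm is in 11–16 mm — I
Resistant: 1/8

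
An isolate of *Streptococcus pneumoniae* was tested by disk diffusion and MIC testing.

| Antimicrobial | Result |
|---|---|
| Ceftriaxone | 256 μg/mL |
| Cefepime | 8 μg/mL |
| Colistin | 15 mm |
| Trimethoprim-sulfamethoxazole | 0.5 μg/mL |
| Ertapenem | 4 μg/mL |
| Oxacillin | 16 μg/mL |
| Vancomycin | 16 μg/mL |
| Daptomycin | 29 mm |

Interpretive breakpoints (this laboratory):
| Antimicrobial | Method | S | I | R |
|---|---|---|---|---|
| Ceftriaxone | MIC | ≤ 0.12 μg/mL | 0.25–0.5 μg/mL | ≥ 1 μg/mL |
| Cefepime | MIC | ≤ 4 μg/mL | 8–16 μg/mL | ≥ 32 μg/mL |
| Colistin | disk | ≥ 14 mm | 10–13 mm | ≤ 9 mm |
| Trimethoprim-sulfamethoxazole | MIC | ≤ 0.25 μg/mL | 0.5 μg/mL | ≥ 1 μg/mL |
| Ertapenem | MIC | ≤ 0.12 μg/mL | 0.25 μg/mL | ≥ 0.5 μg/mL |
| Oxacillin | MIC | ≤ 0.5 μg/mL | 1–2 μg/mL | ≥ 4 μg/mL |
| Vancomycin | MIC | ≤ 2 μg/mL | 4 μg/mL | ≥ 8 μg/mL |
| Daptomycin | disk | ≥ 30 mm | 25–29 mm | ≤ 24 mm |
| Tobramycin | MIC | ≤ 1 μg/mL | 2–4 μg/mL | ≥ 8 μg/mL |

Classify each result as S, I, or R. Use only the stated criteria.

Ceftriaxone (256 μg/mL) ≥ 1 μg/mL → Resistant
Cefepime 8 μg/mL: in 8–16 μg/mL ⇒ I
Colistin (15 mm) ≥ 14 mm — S
Trimethoprim-sulfamethoxazole (0.5 μg/mL) = 0.5 μg/mL → I
Ertapenem (4 μg/mL) ≥ 0.5 μg/mL — Resistant
Oxacillin 16 μg/mL: ≥ 4 μg/mL ⇒ resistant
Vancomycin 16 μg/mL: ≥ 8 μg/mL — resistant
Daptomycin (29 mm) in 25–29 mm ⇒ Intermediate

R, I, S, I, R, R, R, I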